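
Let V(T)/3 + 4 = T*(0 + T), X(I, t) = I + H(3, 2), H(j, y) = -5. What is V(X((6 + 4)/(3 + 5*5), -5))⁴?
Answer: 11355956215220241/1475789056 ≈ 7.6948e+6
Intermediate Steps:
X(I, t) = -5 + I (X(I, t) = I - 5 = -5 + I)
V(T) = -12 + 3*T² (V(T) = -12 + 3*(T*(0 + T)) = -12 + 3*(T*T) = -12 + 3*T²)
V(X((6 + 4)/(3 + 5*5), -5))⁴ = (-12 + 3*(-5 + (6 + 4)/(3 + 5*5))²)⁴ = (-12 + 3*(-5 + 10/(3 + 25))²)⁴ = (-12 + 3*(-5 + 10/28)²)⁴ = (-12 + 3*(-5 + 10*(1/28))²)⁴ = (-12 + 3*(-5 + 5/14)²)⁴ = (-12 + 3*(-65/14)²)⁴ = (-12 + 3*(4225/196))⁴ = (-12 + 12675/196)⁴ = (10323/196)⁴ = 11355956215220241/1475789056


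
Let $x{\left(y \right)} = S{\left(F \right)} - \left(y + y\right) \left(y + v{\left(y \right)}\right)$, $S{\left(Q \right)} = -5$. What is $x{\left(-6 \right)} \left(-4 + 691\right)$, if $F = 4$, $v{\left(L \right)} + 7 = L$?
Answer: $-160071$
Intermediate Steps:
$v{\left(L \right)} = -7 + L$
$x{\left(y \right)} = -5 - 2 y \left(-7 + 2 y\right)$ ($x{\left(y \right)} = -5 - \left(y + y\right) \left(y + \left(-7 + y\right)\right) = -5 - 2 y \left(-7 + 2 y\right)$)
$x{\left(-6 \right)} \left(-4 + 691\right) = \left(-5 - 4 \left(-6\right)^{2} + 14 \left(-6\right)\right) \left(-4 + 691\right) = \left(-5 - 144 - 84\right) 687 = \left(-233\right) 687 = -160071$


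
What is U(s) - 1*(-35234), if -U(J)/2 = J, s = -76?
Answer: 35386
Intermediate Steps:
U(J) = -2*J
U(s) - 1*(-35234) = -2*(-76) - 1*(-35234) = 152 + 35234 = 35386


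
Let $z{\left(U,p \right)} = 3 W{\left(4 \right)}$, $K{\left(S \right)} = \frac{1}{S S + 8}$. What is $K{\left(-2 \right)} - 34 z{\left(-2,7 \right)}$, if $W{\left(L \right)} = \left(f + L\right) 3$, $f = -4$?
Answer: $\frac{1}{12} \approx 0.083333$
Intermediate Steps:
$W{\left(L \right)} = -12 + 3 L$ ($W{\left(L \right)} = \left(-4 + L\right) 3 = -12 + 3 L$)
$K{\left(S \right)} = \frac{1}{8 + S^{2}}$ ($K{\left(S \right)} = \frac{1}{S^{2} + 8} = \frac{1}{8 + S^{2}}$)
$z{\left(U,p \right)} = 0$ ($z{\left(U,p \right)} = 3 \left(-12 + 3 \cdot 4\right) = 3 \left(-12 + 12\right) = 3 \cdot 0 = 0$)
$K{\left(-2 \right)} - 34 z{\left(-2,7 \right)} = \frac{1}{8 + \left(-2\right)^{2}} - 0 = \frac{1}{8 + 4} + 0 = \frac{1}{12} + 0 = \frac{1}{12}$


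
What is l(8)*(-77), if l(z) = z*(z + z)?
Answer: -9856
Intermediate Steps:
l(z) = 2*z² (l(z) = z*(2*z) = 2*z²)
l(8)*(-77) = (2*8²)*(-77) = (2*64)*(-77) = 128*(-77) = -9856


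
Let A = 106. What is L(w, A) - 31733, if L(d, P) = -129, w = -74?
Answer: -31862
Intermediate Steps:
L(w, A) - 31733 = -129 - 31733 = -31862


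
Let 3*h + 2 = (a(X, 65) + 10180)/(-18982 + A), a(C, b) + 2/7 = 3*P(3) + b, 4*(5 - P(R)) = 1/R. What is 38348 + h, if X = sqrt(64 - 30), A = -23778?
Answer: 27547439699/718368 ≈ 38347.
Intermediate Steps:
X = sqrt(34) ≈ 5.8309
P(R) = 5 - 1/(4*R)
a(C, b) = 405/28 + b (a(C, b) = -2/7 + (3*(5 - 1/4/3) + b) = -2/7 + (3*(5 - 1/4*1/3) + b) = -2/7 + (3*(5 - 1/12) + b) = -2/7 + (3*(59/12) + b) = -2/7 + (59/4 + b) = 405/28 + b)
h = -536365/718368 (h = -2/3 + (((405/28 + 65) + 10180)/(-18982 - 23778))/3 = -2/3 + ((2225/28 + 10180)/(-42760))/3 = -2/3 + ((287265/28)*(-1/42760))/3 = -2/3 + (1/3)*(-57453/239456) = -2/3 - 19151/239456 = -536365/718368 ≈ -0.74664)
38348 + h = 38348 - 536365/718368 = 27547439699/718368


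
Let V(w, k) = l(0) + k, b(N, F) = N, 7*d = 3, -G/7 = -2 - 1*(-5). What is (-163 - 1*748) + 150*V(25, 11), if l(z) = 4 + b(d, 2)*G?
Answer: -11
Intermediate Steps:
G = -21 (G = -7*(-2 - 1*(-5)) = -7*(-2 + 5) = -7*3 = -21)
d = 3/7 (d = (⅐)*3 = 3/7 ≈ 0.42857)
l(z) = -5 (l(z) = 4 + (3/7)*(-21) = 4 - 9 = -5)
V(w, k) = -5 + k
(-163 - 1*748) + 150*V(25, 11) = (-163 - 1*748) + 150*(-5 + 11) = (-163 - 748) + 150*6 = -911 + 900 = -11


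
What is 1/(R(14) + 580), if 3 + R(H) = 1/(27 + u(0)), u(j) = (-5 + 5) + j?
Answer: 27/15580 ≈ 0.0017330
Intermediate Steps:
u(j) = j (u(j) = 0 + j = j)
R(H) = -80/27 (R(H) = -3 + 1/(27 + 0) = -3 + 1/27 = -80/27)
1/(R(14) + 580) = 1/(-80/27 + 580) = 1/(15580/27) = 27/15580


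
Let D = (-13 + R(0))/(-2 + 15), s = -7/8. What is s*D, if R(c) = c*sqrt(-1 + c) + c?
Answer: 7/8 ≈ 0.87500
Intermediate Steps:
s = -7/8 (s = -7*1/8 = -7/8 ≈ -0.87500)
R(c) = c + c*sqrt(-1 + c)
D = -1 (D = (-13 + 0*(1 + sqrt(-1 + 0)))/(-2 + 15) = (-13 + 0*(1 + sqrt(-1)))/13 = (-13 + 0*(1 + I))/13 = (-13 + 0)/13 = (1/13)*(-13) = -1)
s*D = -7/8*(-1) = 7/8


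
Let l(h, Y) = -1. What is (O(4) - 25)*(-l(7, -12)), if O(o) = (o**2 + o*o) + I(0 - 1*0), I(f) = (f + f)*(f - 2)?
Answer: 7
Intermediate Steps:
I(f) = 2*f*(-2 + f) (I(f) = (2*f)*(-2 + f) = 2*f*(-2 + f))
O(o) = 2*o**2 (O(o) = (o**2 + o*o) + 2*(0 - 1*0)*(-2 + (0 - 1*0)) = (o**2 + o**2) + 2*(0 + 0)*(-2 + (0 + 0)) = 2*o**2 + 2*0*(-2 + 0) = 2*o**2 + 2*0*(-2) = 2*o**2 + 0 = 2*o**2)
(O(4) - 25)*(-l(7, -12)) = (2*4**2 - 25)*(-1*(-1)) = (2*16 - 25)*1 = (32 - 25)*1 = 7*1 = 7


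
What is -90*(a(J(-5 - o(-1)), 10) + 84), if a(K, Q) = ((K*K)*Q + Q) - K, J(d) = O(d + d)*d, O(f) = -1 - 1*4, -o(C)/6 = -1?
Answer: -2726010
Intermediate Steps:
o(C) = 6 (o(C) = -6*(-1) = 6)
O(f) = -5 (O(f) = -1 - 4 = -5)
J(d) = -5*d
a(K, Q) = Q - K + Q*K² (a(K, Q) = (K²*Q + Q) - K = (Q*K² + Q) - K = (Q + Q*K²) - K = Q - K + Q*K²)
-90*(a(J(-5 - o(-1)), 10) + 84) = -90*((10 - (-5)*(-5 - 1*6) + 10*(-5*(-5 - 1*6))²) + 84) = -90*((10 - (-5)*(-5 - 6) + 10*(-5*(-5 - 6))²) + 84) = -90*((10 - (-5)*(-11) + 10*(-5*(-11))²) + 84) = -90*((10 - 1*55 + 10*55²) + 84) = -90*((10 - 55 + 10*3025) + 84) = -90*((10 - 55 + 30250) + 84) = -90*(30205 + 84) = -90*30289 = -2726010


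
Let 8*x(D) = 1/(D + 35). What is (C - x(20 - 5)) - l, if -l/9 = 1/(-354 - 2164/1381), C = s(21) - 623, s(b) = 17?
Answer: -59516536919/98207600 ≈ -606.03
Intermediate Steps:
x(D) = 1/(8*(35 + D)) (x(D) = 1/(8*(D + 35)) = 1/(8*(35 + D)))
C = -606 (C = 17 - 623 = -606)
l = 12429/491038 (l = -9/(-354 - 2164/1381) = -9/(-491038/1381) = -9*(-1381/491038) = 12429/491038 ≈ 0.025312)
(C - x(20 - 5)) - l = (-606 - 1/(8*(35 + (20 - 5)))) - 1*12429/491038 = (-606 - 1/(8*(35 + 15))) - 12429/491038 = (-606 - 1/(8*50)) - 12429/491038 = (-606 - 1*1/400) - 12429/491038 = (-606 - 1/400) - 12429/491038 = -242401/400 - 12429/491038 = -59516536919/98207600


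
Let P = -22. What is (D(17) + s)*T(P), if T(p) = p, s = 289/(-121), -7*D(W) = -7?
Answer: 336/11 ≈ 30.545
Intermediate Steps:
D(W) = 1 (D(W) = -⅐*(-7) = 1)
s = -289/121 (s = 289*(-1/121) = -289/121 ≈ -2.3884)
(D(17) + s)*T(P) = (1 - 289/121)*(-22) = -168/121*(-22) = 336/11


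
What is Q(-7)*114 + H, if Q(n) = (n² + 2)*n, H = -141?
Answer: -40839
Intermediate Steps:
Q(n) = n*(2 + n²) (Q(n) = (2 + n²)*n = n*(2 + n²))
Q(-7)*114 + H = -7*(2 + (-7)²)*114 - 141 = -7*(2 + 49)*114 - 141 = -7*51*114 - 141 = -357*114 - 141 = -40698 - 141 = -40839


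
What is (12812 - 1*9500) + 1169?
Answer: 4481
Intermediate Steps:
(12812 - 1*9500) + 1169 = (12812 - 9500) + 1169 = 3312 + 1169 = 4481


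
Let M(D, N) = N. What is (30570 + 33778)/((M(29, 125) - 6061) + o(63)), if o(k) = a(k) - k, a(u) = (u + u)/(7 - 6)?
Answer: -64348/5873 ≈ -10.957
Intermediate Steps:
a(u) = 2*u (a(u) = (2*u)/1 = (2*u)*1 = 2*u)
o(k) = k (o(k) = 2*k - k = k)
(30570 + 33778)/((M(29, 125) - 6061) + o(63)) = (30570 + 33778)/((125 - 6061) + 63) = 64348/(-5936 + 63) = 64348/(-5873) = 64348*(-1/5873) = -64348/5873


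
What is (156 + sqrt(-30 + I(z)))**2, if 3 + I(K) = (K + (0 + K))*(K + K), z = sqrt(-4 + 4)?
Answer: (156 + I*sqrt(33))**2 ≈ 24303.0 + 1792.3*I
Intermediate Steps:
z = 0 (z = sqrt(0) = 0)
I(K) = -3 + 4*K**2 (I(K) = -3 + (K + (0 + K))*(K + K) = -3 + (K + K)*(2*K) = -3 + (2*K)*(2*K) = -3 + 4*K**2)
(156 + sqrt(-30 + I(z)))**2 = (156 + sqrt(-30 + (-3 + 4*0**2)))**2 = (156 + sqrt(-30 + (-3 + 4*0)))**2 = (156 + sqrt(-30 + (-3 + 0)))**2 = (156 + sqrt(-30 - 3))**2 = (156 + sqrt(-33))**2 = (156 + I*sqrt(33))**2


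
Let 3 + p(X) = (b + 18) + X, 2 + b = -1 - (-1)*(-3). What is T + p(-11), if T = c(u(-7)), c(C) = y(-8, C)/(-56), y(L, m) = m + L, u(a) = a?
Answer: -97/56 ≈ -1.7321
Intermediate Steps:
y(L, m) = L + m
b = -6 (b = -2 + (-1 - (-1)*(-3)) = -2 + (-1 - 1*3) = -2 + (-1 - 3) = -2 - 4 = -6)
p(X) = 9 + X (p(X) = -3 + ((-6 + 18) + X) = -3 + (12 + X) = 9 + X)
c(C) = ⅐ - C/56 (c(C) = (-8 + C)/(-56) = (-8 + C)*(-1/56) = ⅐ - C/56)
T = 15/56 (T = ⅐ - 1/56*(-7) = ⅐ + ⅛ = 15/56 ≈ 0.26786)
T + p(-11) = 15/56 + (9 - 11) = 15/56 - 2 = -97/56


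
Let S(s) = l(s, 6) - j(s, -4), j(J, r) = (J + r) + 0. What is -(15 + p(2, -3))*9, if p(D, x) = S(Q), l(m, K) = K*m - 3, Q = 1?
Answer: -189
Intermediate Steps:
j(J, r) = J + r
l(m, K) = -3 + K*m
S(s) = 1 + 5*s (S(s) = (-3 + 6*s) - (s - 4) = (-3 + 6*s) - (-4 + s) = (-3 + 6*s) + (4 - s) = 1 + 5*s)
p(D, x) = 6 (p(D, x) = 1 + 5*1 = 1 + 5 = 6)
-(15 + p(2, -3))*9 = -(15 + 6)*9 = -21*9 = -1*189 = -189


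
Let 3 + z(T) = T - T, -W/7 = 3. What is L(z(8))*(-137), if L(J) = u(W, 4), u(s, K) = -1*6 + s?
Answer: 3699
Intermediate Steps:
W = -21 (W = -7*3 = -21)
z(T) = -3 (z(T) = -3 + (T - T) = -3 + 0 = -3)
u(s, K) = -6 + s
L(J) = -27 (L(J) = -6 - 21 = -27)
L(z(8))*(-137) = -27*(-137) = 3699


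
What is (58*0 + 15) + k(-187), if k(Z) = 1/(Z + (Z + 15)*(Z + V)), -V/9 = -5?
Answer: 363556/24237 ≈ 15.000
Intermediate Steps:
V = 45 (V = -9*(-5) = 45)
k(Z) = 1/(Z + (15 + Z)*(45 + Z)) (k(Z) = 1/(Z + (Z + 15)*(Z + 45)) = 1/(Z + (15 + Z)*(45 + Z)))
(58*0 + 15) + k(-187) = (58*0 + 15) + 1/(675 + (-187)**2 + 61*(-187)) = (0 + 15) + 1/(675 + 34969 - 11407) = 15 + 1/24237 = 363556/24237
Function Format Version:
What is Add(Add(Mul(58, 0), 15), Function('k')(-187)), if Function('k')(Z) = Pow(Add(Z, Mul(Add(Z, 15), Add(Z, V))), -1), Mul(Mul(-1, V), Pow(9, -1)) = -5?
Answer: Rational(363556, 24237) ≈ 15.000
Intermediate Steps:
V = 45 (V = Mul(-9, -5) = 45)
Function('k')(Z) = Pow(Add(Z, Mul(Add(15, Z), Add(45, Z))), -1) (Function('k')(Z) = Pow(Add(Z, Mul(Add(Z, 15), Add(Z, 45))), -1) = Pow(Add(Z, Mul(Add(15, Z), Add(45, Z))), -1))
Add(Add(Mul(58, 0), 15), Function('k')(-187)) = Add(Add(Mul(58, 0), 15), Pow(Add(675, Pow(-187, 2), Mul(61, -187)), -1)) = Add(Add(0, 15), Pow(Add(675, 34969, -11407), -1)) = Add(15, Pow(24237, -1)) = Add(15, Rational(1, 24237)) = Rational(363556, 24237)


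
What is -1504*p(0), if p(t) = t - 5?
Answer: 7520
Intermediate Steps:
p(t) = -5 + t
-1504*p(0) = -1504*(-5 + 0) = -1504*(-5) = 7520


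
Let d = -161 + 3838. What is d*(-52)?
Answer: -191204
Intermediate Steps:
d = 3677
d*(-52) = 3677*(-52) = -191204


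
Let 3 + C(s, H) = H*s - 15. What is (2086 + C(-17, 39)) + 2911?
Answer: 4316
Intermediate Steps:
C(s, H) = -18 + H*s (C(s, H) = -3 + (H*s - 15) = -3 + (-15 + H*s) = -18 + H*s)
(2086 + C(-17, 39)) + 2911 = (2086 + (-18 + 39*(-17))) + 2911 = (2086 + (-18 - 663)) + 2911 = (2086 - 681) + 2911 = 1405 + 2911 = 4316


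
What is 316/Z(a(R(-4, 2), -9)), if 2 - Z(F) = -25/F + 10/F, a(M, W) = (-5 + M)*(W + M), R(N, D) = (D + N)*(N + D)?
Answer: 316/5 ≈ 63.200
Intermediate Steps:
R(N, D) = (D + N)**2 (R(N, D) = (D + N)*(D + N) = (D + N)**2)
a(M, W) = (-5 + M)*(M + W)
Z(F) = 2 + 15/F (Z(F) = 2 - (-25/F + 10/F) = 2 - (-15)/F = 2 + 15/F)
316/Z(a(R(-4, 2), -9)) = 316/(2 + 15/(((2 - 4)**2)**2 - 5*(2 - 4)**2 - 5*(-9) + (2 - 4)**2*(-9))) = 316/(2 + 15/(((-2)**2)**2 - 5*(-2)**2 + 45 + (-2)**2*(-9))) = 316/(2 + 15/(4**2 - 5*4 + 45 + 4*(-9))) = 316/(2 + 15/(16 - 20 + 45 - 36)) = 316/(2 + 15/5) = 316/(2 + 15*(1/5)) = 316/(2 + 3) = 316/5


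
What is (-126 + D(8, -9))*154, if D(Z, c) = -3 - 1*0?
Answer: -19866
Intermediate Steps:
D(Z, c) = -3 (D(Z, c) = -3 + 0 = -3)
(-126 + D(8, -9))*154 = (-126 - 3)*154 = -129*154 = -19866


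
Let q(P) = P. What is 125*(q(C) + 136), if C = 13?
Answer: 18625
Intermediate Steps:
125*(q(C) + 136) = 125*(13 + 136) = 125*149 = 18625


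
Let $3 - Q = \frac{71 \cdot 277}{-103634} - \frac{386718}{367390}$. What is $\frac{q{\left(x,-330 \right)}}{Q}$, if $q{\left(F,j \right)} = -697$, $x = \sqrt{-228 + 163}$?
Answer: $- \frac{13268822198110}{80762439061} \approx -164.29$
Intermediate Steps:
$x = i \sqrt{65}$ ($x = \sqrt{-65} = i \sqrt{65} \approx 8.0623 i$)
$Q = \frac{80762439061}{19037047630}$ ($Q = 3 - \left(\frac{71 \cdot 277}{-103634} - \frac{386718}{367390}\right) = 3 - \left(19667 \left(- \frac{1}{103634}\right) - \frac{193359}{183695}\right) = 3 - \left(- \frac{19667}{103634} - \frac{193359}{183695}\right) = 3 - - \frac{23651296171}{19037047630} = 3 + \frac{23651296171}{19037047630} = \frac{80762439061}{19037047630} \approx 4.2424$)
$\frac{q{\left(x,-330 \right)}}{Q} = - \frac{697}{\frac{80762439061}{19037047630}} = \left(-697\right) \frac{19037047630}{80762439061} = - \frac{13268822198110}{80762439061}$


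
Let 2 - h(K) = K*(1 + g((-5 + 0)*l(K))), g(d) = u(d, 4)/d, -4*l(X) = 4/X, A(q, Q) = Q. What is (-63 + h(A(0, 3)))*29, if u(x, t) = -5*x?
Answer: -1421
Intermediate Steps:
l(X) = -1/X
g(d) = -5 (g(d) = (-5*d)/d = -5)
h(K) = 2 + 4*K (h(K) = 2 - K*(1 - 5) = 2 - K*(-4) = 2 - (-4)*K = 2 + 4*K)
(-63 + h(A(0, 3)))*29 = (-63 + (2 + 4*3))*29 = (-63 + (2 + 12))*29 = (-63 + 14)*29 = -49*29 = -1421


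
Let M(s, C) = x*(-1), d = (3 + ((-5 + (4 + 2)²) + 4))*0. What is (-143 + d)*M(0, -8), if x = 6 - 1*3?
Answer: 429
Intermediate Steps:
x = 3 (x = 6 - 3 = 3)
d = 0 (d = (3 + ((-5 + 6²) + 4))*0 = (3 + ((-5 + 36) + 4))*0 = (3 + (31 + 4))*0 = (3 + 35)*0 = 38*0 = 0)
M(s, C) = -3 (M(s, C) = 3*(-1) = -3)
(-143 + d)*M(0, -8) = (-143 + 0)*(-3) = -143*(-3) = 429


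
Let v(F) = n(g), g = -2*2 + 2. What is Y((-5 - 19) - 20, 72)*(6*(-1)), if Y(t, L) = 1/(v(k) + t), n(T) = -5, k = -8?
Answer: 6/49 ≈ 0.12245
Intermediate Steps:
g = -2 (g = -4 + 2 = -2)
v(F) = -5
Y(t, L) = 1/(-5 + t)
Y((-5 - 19) - 20, 72)*(6*(-1)) = (6*(-1))/(-5 + ((-5 - 19) - 20)) = -6/(-5 + (-24 - 20)) = -6/(-5 - 44) = -6/(-49) = -1/49*(-6) = 6/49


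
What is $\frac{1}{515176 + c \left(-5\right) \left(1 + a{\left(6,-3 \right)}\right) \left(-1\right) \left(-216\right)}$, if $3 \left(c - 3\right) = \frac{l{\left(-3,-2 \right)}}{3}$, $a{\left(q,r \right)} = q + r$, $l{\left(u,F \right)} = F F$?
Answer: $\frac{1}{500296} \approx 1.9988 \cdot 10^{-6}$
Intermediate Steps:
$l{\left(u,F \right)} = F^{2}$
$c = \frac{31}{9}$ ($c = 3 + \frac{\left(-2\right)^{2} \cdot \frac{1}{3}}{3} = 3 + \frac{4 \cdot \frac{1}{3}}{3} = 3 + \frac{1}{3} \cdot \frac{4}{3} = 3 + \frac{4}{9} = \frac{31}{9} \approx 3.4444$)
$\frac{1}{515176 + c \left(-5\right) \left(1 + a{\left(6,-3 \right)}\right) \left(-1\right) \left(-216\right)} = \frac{1}{515176 + \frac{31}{9} \left(-5\right) \left(1 + \left(6 - 3\right)\right) \left(-1\right) \left(-216\right)} = \frac{1}{515176 + - \frac{155 \left(1 + 3\right) \left(-1\right)}{9} \left(-216\right)} = \frac{1}{515176 + - \frac{155 \cdot 4 \left(-1\right)}{9} \left(-216\right)} = \frac{1}{515176 + \left(- \frac{155}{9}\right) \left(-4\right) \left(-216\right)} = \frac{1}{515176 + \frac{620}{9} \left(-216\right)} = \frac{1}{515176 - 14880} = \frac{1}{500296}$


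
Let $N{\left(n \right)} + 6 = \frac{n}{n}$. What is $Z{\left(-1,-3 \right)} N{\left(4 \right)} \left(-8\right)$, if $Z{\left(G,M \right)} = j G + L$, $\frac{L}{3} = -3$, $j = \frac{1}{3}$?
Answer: $- \frac{1120}{3} \approx -373.33$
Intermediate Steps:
$j = \frac{1}{3} \approx 0.33333$
$L = -9$ ($L = 3 \left(-3\right) = -9$)
$N{\left(n \right)} = -5$ ($N{\left(n \right)} = -6 + \frac{n}{n} = -6 + 1 = -5$)
$Z{\left(G,M \right)} = -9 + \frac{G}{3}$ ($Z{\left(G,M \right)} = \frac{G}{3} - 9 = -9 + \frac{G}{3}$)
$Z{\left(-1,-3 \right)} N{\left(4 \right)} \left(-8\right) = \left(-9 + \frac{1}{3} \left(-1\right)\right) \left(-5\right) \left(-8\right) = \left(-9 - \frac{1}{3}\right) \left(-5\right) \left(-8\right) = \left(- \frac{28}{3}\right) \left(-5\right) \left(-8\right) = \frac{140}{3} \left(-8\right) = - \frac{1120}{3}$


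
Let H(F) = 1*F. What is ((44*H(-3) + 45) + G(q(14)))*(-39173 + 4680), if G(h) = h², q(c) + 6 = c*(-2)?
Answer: -36873017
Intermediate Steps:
H(F) = F
q(c) = -6 - 2*c (q(c) = -6 + c*(-2) = -6 - 2*c)
((44*H(-3) + 45) + G(q(14)))*(-39173 + 4680) = ((44*(-3) + 45) + (-6 - 2*14)²)*(-39173 + 4680) = ((-132 + 45) + (-6 - 28)²)*(-34493) = (-87 + (-34)²)*(-34493) = (-87 + 1156)*(-34493) = 1069*(-34493) = -36873017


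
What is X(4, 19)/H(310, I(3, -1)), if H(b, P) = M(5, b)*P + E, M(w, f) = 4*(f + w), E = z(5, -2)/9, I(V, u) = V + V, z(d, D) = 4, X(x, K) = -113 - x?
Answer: -1053/68044 ≈ -0.015475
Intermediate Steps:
I(V, u) = 2*V
E = 4/9 ≈ 0.44444
M(w, f) = 4*f + 4*w
H(b, P) = 4/9 + P*(20 + 4*b) (H(b, P) = (4*b + 4*5)*P + 4/9 = (4*b + 20)*P + 4/9 = (20 + 4*b)*P + 4/9 = P*(20 + 4*b) + 4/9 = 4/9 + P*(20 + 4*b))
X(4, 19)/H(310, I(3, -1)) = (-113 - 1*4)/(4/9 + 4*(2*3)*(5 + 310)) = (-113 - 4)/(4/9 + 4*6*315) = -117/(4/9 + 7560) = -117/68044/9 = -117*9/68044 = -1053/68044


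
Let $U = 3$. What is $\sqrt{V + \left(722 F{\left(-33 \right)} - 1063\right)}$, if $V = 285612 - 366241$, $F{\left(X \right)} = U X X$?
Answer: $\sqrt{2277082} \approx 1509.0$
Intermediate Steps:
$F{\left(X \right)} = 3 X^{2}$ ($F{\left(X \right)} = 3 X X = 3 X^{2}$)
$V = -80629$ ($V = 285612 - 366241 = -80629$)
$\sqrt{V + \left(722 F{\left(-33 \right)} - 1063\right)} = \sqrt{-80629 - \left(1063 - 722 \cdot 3 \left(-33\right)^{2}\right)} = \sqrt{-80629 - \left(1063 - 722 \cdot 3 \cdot 1089\right)} = \sqrt{-80629 + \left(722 \cdot 3267 - 1063\right)} = \sqrt{-80629 + \left(2358774 - 1063\right)} = \sqrt{-80629 + 2357711} = \sqrt{2277082}$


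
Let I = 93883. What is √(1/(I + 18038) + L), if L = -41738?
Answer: I*√522823136726937/111921 ≈ 204.3*I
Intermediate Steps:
√(1/(I + 18038) + L) = √(1/(93883 + 18038) - 41738) = √(1/111921 - 41738) = √(-4671358697/111921) = I*√522823136726937/111921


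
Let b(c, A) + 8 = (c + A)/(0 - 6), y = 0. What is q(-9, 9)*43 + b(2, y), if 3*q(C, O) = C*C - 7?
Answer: 3157/3 ≈ 1052.3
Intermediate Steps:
q(C, O) = -7/3 + C²/3 (q(C, O) = (C*C - 7)/3 = (C² - 7)/3 = (-7 + C²)/3 = -7/3 + C²/3)
b(c, A) = -8 - A/6 - c/6 (b(c, A) = -8 + (c + A)/(0 - 6) = -8 + (A + c)/(-6) = -8 + (A + c)*(-⅙) = -8 + (-A/6 - c/6) = -8 - A/6 - c/6)
q(-9, 9)*43 + b(2, y) = (-7/3 + (⅓)*(-9)²)*43 + (-8 - ⅙*0 - ⅙*2) = (-7/3 + (⅓)*81)*43 + (-8 + 0 - ⅓) = (-7/3 + 27)*43 - 25/3 = (74/3)*43 - 25/3 = 3182/3 - 25/3 = 3157/3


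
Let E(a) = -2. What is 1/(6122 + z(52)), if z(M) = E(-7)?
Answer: 1/6120 ≈ 0.00016340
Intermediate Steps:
z(M) = -2
1/(6122 + z(52)) = 1/(6122 - 2) = 1/6120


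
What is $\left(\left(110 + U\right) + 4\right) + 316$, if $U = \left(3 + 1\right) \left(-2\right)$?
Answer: $422$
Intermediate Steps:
$U = -8$ ($U = 4 \left(-2\right) = -8$)
$\left(\left(110 + U\right) + 4\right) + 316 = \left(\left(110 - 8\right) + 4\right) + 316 = \left(102 + 4\right) + 316 = 106 + 316 = 422$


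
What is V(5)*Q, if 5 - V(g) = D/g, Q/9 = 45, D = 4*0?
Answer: 2025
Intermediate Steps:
D = 0
Q = 405 (Q = 9*45 = 405)
V(g) = 5 (V(g) = 5 - 0/g = 5 - 1*0 = 5 + 0 = 5)
V(5)*Q = 5*405 = 2025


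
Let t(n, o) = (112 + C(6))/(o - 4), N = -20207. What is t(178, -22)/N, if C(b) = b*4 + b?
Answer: 71/262691 ≈ 0.00027028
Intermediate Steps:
C(b) = 5*b (C(b) = 4*b + b = 5*b)
t(n, o) = 142/(-4 + o) (t(n, o) = (112 + 5*6)/(o - 4) = (112 + 30)/(-4 + o) = 142/(-4 + o))
t(178, -22)/N = (142/(-4 - 22))/(-20207) = (142/(-26))*(-1/20207) = (142*(-1/26))*(-1/20207) = -71/13*(-1/20207) = 71/262691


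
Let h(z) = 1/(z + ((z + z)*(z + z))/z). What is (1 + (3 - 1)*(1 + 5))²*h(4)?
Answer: 169/20 ≈ 8.4500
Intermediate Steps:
h(z) = 1/(5*z) (h(z) = 1/(z + ((2*z)*(2*z))/z) = 1/(z + (4*z²)/z) = 1/(z + 4*z) = 1/(5*z))
(1 + (3 - 1)*(1 + 5))²*h(4) = (1 + (3 - 1)*(1 + 5))²*((⅕)/4) = (1 + 2*6)²*((⅕)*(¼)) = (1 + 12)²*(1/20) = 13²*(1/20) = 169*(1/20) = 169/20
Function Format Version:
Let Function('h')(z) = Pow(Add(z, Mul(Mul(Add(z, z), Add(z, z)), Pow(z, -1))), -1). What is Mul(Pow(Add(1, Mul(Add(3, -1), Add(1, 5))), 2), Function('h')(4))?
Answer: Rational(169, 20) ≈ 8.4500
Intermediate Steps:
Function('h')(z) = Mul(Rational(1, 5), Pow(z, -1)) (Function('h')(z) = Pow(Add(z, Mul(Mul(Mul(2, z), Mul(2, z)), Pow(z, -1))), -1) = Pow(Add(z, Mul(Mul(4, Pow(z, 2)), Pow(z, -1))), -1) = Pow(Add(z, Mul(4, z)), -1) = Pow(Mul(5, z), -1) = Mul(Rational(1, 5), Pow(z, -1)))
Mul(Pow(Add(1, Mul(Add(3, -1), Add(1, 5))), 2), Function('h')(4)) = Mul(Pow(Add(1, Mul(Add(3, -1), Add(1, 5))), 2), Mul(Rational(1, 5), Pow(4, -1))) = Mul(Pow(Add(1, Mul(2, 6)), 2), Mul(Rational(1, 5), Rational(1, 4))) = Mul(Pow(Add(1, 12), 2), Rational(1, 20)) = Mul(Pow(13, 2), Rational(1, 20)) = Mul(169, Rational(1, 20)) = Rational(169, 20)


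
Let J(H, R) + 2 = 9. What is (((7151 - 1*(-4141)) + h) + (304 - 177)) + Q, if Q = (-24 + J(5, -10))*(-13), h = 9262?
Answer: 20902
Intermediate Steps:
J(H, R) = 7 (J(H, R) = -2 + 9 = 7)
Q = 221 (Q = (-24 + 7)*(-13) = -17*(-13) = 221)
(((7151 - 1*(-4141)) + h) + (304 - 177)) + Q = (((7151 - 1*(-4141)) + 9262) + (304 - 177)) + 221 = (((7151 + 4141) + 9262) + 127) + 221 = ((11292 + 9262) + 127) + 221 = (20554 + 127) + 221 = 20681 + 221 = 20902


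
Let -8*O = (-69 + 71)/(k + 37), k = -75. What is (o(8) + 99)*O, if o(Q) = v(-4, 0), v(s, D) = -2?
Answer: 97/152 ≈ 0.63816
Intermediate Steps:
o(Q) = -2
O = 1/152 (O = -(-69 + 71)/(8*(-75 + 37)) = -1/(4*(-38)) = -(-1)/(4*38) = -⅛*(-1/19) = 1/152 ≈ 0.0065789)
(o(8) + 99)*O = (-2 + 99)*(1/152) = 97*(1/152) = 97/152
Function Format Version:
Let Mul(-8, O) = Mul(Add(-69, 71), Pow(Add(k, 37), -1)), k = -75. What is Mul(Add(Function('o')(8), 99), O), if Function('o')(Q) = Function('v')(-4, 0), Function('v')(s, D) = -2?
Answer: Rational(97, 152) ≈ 0.63816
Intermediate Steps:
Function('o')(Q) = -2
O = Rational(1, 152) (O = Mul(Rational(-1, 8), Mul(Add(-69, 71), Pow(Add(-75, 37), -1))) = Mul(Rational(-1, 8), Mul(2, Pow(-38, -1))) = Mul(Rational(-1, 8), Mul(2, Rational(-1, 38))) = Mul(Rational(-1, 8), Rational(-1, 19)) = Rational(1, 152) ≈ 0.0065789)
Mul(Add(Function('o')(8), 99), O) = Mul(Add(-2, 99), Rational(1, 152)) = Mul(97, Rational(1, 152)) = Rational(97, 152)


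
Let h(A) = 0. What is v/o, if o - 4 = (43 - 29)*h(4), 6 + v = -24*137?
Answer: -1647/2 ≈ -823.50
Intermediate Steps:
v = -3294 (v = -6 - 24*137 = -6 - 3288 = -3294)
o = 4 (o = 4 + (43 - 29)*0 = 4 + 14*0 = 4 + 0 = 4)
v/o = -3294/4 = -3294*¼ = -1647/2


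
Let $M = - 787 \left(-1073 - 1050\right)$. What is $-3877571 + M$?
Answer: $-2206770$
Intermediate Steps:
$M = 1670801$ ($M = \left(-787\right) \left(-2123\right) = 1670801$)
$-3877571 + M = -3877571 + 1670801 = -2206770$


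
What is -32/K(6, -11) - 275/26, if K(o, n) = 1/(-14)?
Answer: 11373/26 ≈ 437.42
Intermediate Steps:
K(o, n) = -1/14
-32/K(6, -11) - 275/26 = -32/(-1/14) - 275/26 = -32*(-14) - 275*1/26 = 448 - 275/26 = 11373/26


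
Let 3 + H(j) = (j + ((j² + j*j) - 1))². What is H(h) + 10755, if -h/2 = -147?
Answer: 29986127977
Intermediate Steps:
h = 294 (h = -2*(-147) = 294)
H(j) = -3 + (-1 + j + 2*j²)² (H(j) = -3 + (j + ((j² + j*j) - 1))² = -3 + (j + ((j² + j²) - 1))² = -3 + (j + (2*j² - 1))² = -3 + (j + (-1 + 2*j²))² = -3 + (-1 + j + 2*j²)²)
H(h) + 10755 = (-3 + (-1 + 294 + 2*294²)²) + 10755 = (-3 + (-1 + 294 + 2*86436)²) + 10755 = (-3 + (-1 + 294 + 172872)²) + 10755 = (-3 + 173165²) + 10755 = (-3 + 29986117225) + 10755 = 29986117222 + 10755 = 29986127977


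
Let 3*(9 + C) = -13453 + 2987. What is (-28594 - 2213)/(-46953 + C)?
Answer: 92421/151352 ≈ 0.61064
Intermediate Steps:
C = -10493/3 (C = -9 + (-13453 + 2987)/3 = -9 + (1/3)*(-10466) = -9 - 10466/3 = -10493/3 ≈ -3497.7)
(-28594 - 2213)/(-46953 + C) = (-28594 - 2213)/(-46953 - 10493/3) = -30807/(-151352/3) = -30807*(-3/151352) = 92421/151352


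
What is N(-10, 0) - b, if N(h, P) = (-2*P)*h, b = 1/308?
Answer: -1/308 ≈ -0.0032468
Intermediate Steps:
b = 1/308 ≈ 0.0032468
N(h, P) = -2*P*h
N(-10, 0) - b = -2*0*(-10) - 1*1/308 = 0 - 1/308 = -1/308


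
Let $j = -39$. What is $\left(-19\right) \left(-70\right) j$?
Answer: $-51870$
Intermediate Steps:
$\left(-19\right) \left(-70\right) j = \left(-19\right) \left(-70\right) \left(-39\right) = 1330 \left(-39\right) = -51870$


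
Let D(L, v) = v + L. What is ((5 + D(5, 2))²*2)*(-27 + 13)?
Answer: -4032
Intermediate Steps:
D(L, v) = L + v
((5 + D(5, 2))²*2)*(-27 + 13) = ((5 + (5 + 2))²*2)*(-27 + 13) = ((5 + 7)²*2)*(-14) = (12²*2)*(-14) = (144*2)*(-14) = 288*(-14) = -4032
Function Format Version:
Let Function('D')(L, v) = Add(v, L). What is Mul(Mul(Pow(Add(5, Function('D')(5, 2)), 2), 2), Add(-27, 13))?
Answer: -4032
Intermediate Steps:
Function('D')(L, v) = Add(L, v)
Mul(Mul(Pow(Add(5, Function('D')(5, 2)), 2), 2), Add(-27, 13)) = Mul(Mul(Pow(Add(5, Add(5, 2)), 2), 2), Add(-27, 13)) = Mul(Mul(Pow(Add(5, 7), 2), 2), -14) = Mul(Mul(Pow(12, 2), 2), -14) = Mul(Mul(144, 2), -14) = Mul(288, -14) = -4032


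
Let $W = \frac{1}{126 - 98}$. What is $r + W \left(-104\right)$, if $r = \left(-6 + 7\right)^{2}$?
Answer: $- \frac{19}{7} \approx -2.7143$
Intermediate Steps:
$W = \frac{1}{28} \approx 0.035714$
$r = 1$ ($r = 1^{2} = 1$)
$r + W \left(-104\right) = 1 + \frac{1}{28} \left(-104\right) = 1 - \frac{26}{7} = - \frac{19}{7}$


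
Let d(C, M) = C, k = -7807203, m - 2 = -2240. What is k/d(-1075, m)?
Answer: 7807203/1075 ≈ 7262.5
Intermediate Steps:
m = -2238 (m = 2 - 2240 = -2238)
k/d(-1075, m) = -7807203/(-1075) = -7807203*(-1/1075) = 7807203/1075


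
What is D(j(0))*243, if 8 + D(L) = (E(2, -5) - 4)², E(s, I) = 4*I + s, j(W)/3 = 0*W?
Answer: 115668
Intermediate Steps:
j(W) = 0 (j(W) = 3*(0*W) = 3*0 = 0)
E(s, I) = s + 4*I
D(L) = 476 (D(L) = -8 + ((2 + 4*(-5)) - 4)² = -8 + ((2 - 20) - 4)² = -8 + (-18 - 4)² = -8 + (-22)² = -8 + 484 = 476)
D(j(0))*243 = 476*243 = 115668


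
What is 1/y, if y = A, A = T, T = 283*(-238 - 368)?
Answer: -1/171498 ≈ -5.8310e-6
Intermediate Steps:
T = -171498 (T = 283*(-606) = -171498)
A = -171498
y = -171498
1/y = 1/(-171498) = -1/171498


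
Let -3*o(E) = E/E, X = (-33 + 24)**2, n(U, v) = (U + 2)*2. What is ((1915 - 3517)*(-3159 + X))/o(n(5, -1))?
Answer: -14792868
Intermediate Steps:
n(U, v) = 4 + 2*U (n(U, v) = (2 + U)*2 = 4 + 2*U)
X = 81 (X = (-9)**2 = 81)
o(E) = -1/3 (o(E) = -E/(3*E) = -1/3*1 = -1/3)
((1915 - 3517)*(-3159 + X))/o(n(5, -1)) = ((1915 - 3517)*(-3159 + 81))/(-1/3) = -1602*(-3078)*(-3) = 4930956*(-3) = -14792868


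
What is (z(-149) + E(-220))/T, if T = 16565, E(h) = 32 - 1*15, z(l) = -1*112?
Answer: -19/3313 ≈ -0.0057350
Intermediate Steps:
z(l) = -112
E(h) = 17 (E(h) = 32 - 15 = 17)
(z(-149) + E(-220))/T = (-112 + 17)/16565 = -95*1/16565 = -19/3313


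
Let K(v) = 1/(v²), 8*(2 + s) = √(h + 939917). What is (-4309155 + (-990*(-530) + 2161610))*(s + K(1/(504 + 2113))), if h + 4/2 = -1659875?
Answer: -11114357454515 - 1622845*I*√179990/4 ≈ -1.1114e+13 - 1.7212e+8*I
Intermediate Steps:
h = -1659877 (h = -2 - 1659875 = -1659877)
s = -2 + I*√179990/4 (s = -2 + √(-1659877 + 939917)/8 = -2 + √(-719960)/8 = -2 + (2*I*√179990)/8 = -2 + I*√179990/4 ≈ -2.0 + 106.06*I)
K(v) = v⁻²
(-4309155 + (-990*(-530) + 2161610))*(s + K(1/(504 + 2113))) = (-4309155 + (-990*(-530) + 2161610))*((-2 + I*√179990/4) + (1/(504 + 2113))⁻²) = (-4309155 + (524700 + 2161610))*((-2 + I*√179990/4) + (1/2617)⁻²) = (-4309155 + 2686310)*((-2 + I*√179990/4) + (1/2617)⁻²) = -1622845*((-2 + I*√179990/4) + 6848689) = -1622845*(6848687 + I*√179990/4) = -11114357454515 - 1622845*I*√179990/4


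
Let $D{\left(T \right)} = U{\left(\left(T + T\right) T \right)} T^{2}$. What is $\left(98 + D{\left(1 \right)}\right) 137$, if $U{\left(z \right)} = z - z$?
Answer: $13426$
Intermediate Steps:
$U{\left(z \right)} = 0$
$D{\left(T \right)} = 0$ ($D{\left(T \right)} = 0 T^{2} = 0$)
$\left(98 + D{\left(1 \right)}\right) 137 = \left(98 + 0\right) 137 = 98 \cdot 137 = 13426$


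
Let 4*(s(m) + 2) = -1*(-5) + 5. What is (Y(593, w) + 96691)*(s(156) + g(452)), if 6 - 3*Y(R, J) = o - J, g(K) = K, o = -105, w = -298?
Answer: 131173415/3 ≈ 4.3724e+7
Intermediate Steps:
s(m) = ½ (s(m) = -2 + (-1*(-5) + 5)/4 = -2 + (5 + 5)/4 = -2 + (¼)*10 = -2 + 5/2 = ½)
Y(R, J) = 37 + J/3 (Y(R, J) = 2 - (-105 - J)/3 = 2 + (35 + J/3) = 37 + J/3)
(Y(593, w) + 96691)*(s(156) + g(452)) = ((37 + (⅓)*(-298)) + 96691)*(½ + 452) = ((37 - 298/3) + 96691)*(905/2) = (-187/3 + 96691)*(905/2) = (289886/3)*(905/2) = 131173415/3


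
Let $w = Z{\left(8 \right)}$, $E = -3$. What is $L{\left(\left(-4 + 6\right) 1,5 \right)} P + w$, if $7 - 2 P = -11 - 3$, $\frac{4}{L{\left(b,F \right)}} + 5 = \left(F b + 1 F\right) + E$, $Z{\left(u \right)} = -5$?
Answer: $1$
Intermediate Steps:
$L{\left(b,F \right)} = \frac{4}{-8 + F + F b}$ ($L{\left(b,F \right)} = \frac{4}{-5 - \left(3 - F - F b\right)} = \frac{4}{-5 + \left(-3 + F + F b\right)} = \frac{4}{-8 + F + F b}$)
$w = -5$
$P = \frac{21}{2}$ ($P = \frac{7}{2} - \frac{-11 - 3}{2} = \frac{7}{2} - -7 = \frac{7}{2} + 7 = \frac{21}{2} \approx 10.5$)
$L{\left(\left(-4 + 6\right) 1,5 \right)} P + w = \frac{4}{-8 + 5 + 5 \left(-4 + 6\right) 1} \cdot \frac{21}{2} - 5 = \frac{4}{-8 + 5 + 5 \cdot 2 \cdot 1} \cdot \frac{21}{2} - 5 = \frac{4}{-8 + 5 + 5 \cdot 2} \cdot \frac{21}{2} - 5 = \frac{4}{-8 + 5 + 10} \cdot \frac{21}{2} - 5 = \frac{4}{7} \cdot \frac{21}{2} - 5 = 6 - 5 = 1$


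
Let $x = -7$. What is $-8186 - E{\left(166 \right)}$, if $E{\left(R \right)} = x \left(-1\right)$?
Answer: $-8193$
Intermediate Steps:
$E{\left(R \right)} = 7$ ($E{\left(R \right)} = \left(-7\right) \left(-1\right) = 7$)
$-8186 - E{\left(166 \right)} = -8186 - 7 = -8193$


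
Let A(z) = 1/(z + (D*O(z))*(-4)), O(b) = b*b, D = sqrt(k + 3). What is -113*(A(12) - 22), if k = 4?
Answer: 481100777/193524 + 452*sqrt(7)/16127 ≈ 2486.1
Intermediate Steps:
D = sqrt(7) (D = sqrt(4 + 3) = sqrt(7) ≈ 2.6458)
O(b) = b**2
A(z) = 1/(z - 4*sqrt(7)*z**2) (A(z) = 1/(z + (sqrt(7)*z**2)*(-4)) = 1/(z - 4*sqrt(7)*z**2))
-113*(A(12) - 22) = -113*(-1/(12*(-1 + 4*12*sqrt(7))) - 22) = -113*(-1*1/12/(-1 + 48*sqrt(7)) - 22) = -113*(-1/(12*(-1 + 48*sqrt(7))) - 22) = -113*(-22 - 1/(12*(-1 + 48*sqrt(7)))) = 2486 + 113/(12*(-1 + 48*sqrt(7)))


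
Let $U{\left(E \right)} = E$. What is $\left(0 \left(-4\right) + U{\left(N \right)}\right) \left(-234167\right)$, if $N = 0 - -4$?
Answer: $-936668$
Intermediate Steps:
$N = 4$ ($N = 0 + 4 = 4$)
$\left(0 \left(-4\right) + U{\left(N \right)}\right) \left(-234167\right) = \left(0 \left(-4\right) + 4\right) \left(-234167\right) = \left(0 + 4\right) \left(-234167\right) = 4 \left(-234167\right) = -936668$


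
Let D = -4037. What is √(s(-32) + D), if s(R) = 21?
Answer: 4*I*√251 ≈ 63.372*I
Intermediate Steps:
√(s(-32) + D) = √(21 - 4037) = √(-4016) = 4*I*√251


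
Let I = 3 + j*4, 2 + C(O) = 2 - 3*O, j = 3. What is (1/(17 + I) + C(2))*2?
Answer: -191/16 ≈ -11.938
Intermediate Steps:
C(O) = -3*O (C(O) = -2 + (2 - 3*O) = -3*O)
I = 15 (I = 3 + 3*4 = 3 + 12 = 15)
(1/(17 + I) + C(2))*2 = (1/(17 + 15) - 3*2)*2 = (1/32 - 6)*2 = -191/32*2 = -191/16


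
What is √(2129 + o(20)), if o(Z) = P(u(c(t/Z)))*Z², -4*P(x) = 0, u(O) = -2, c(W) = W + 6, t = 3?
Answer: √2129 ≈ 46.141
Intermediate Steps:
c(W) = 6 + W
P(x) = 0 (P(x) = -¼*0 = 0)
o(Z) = 0 (o(Z) = 0*Z² = 0)
√(2129 + o(20)) = √(2129 + 0) = √2129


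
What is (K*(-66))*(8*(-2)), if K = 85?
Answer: 89760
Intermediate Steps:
(K*(-66))*(8*(-2)) = (85*(-66))*(8*(-2)) = -5610*(-16) = 89760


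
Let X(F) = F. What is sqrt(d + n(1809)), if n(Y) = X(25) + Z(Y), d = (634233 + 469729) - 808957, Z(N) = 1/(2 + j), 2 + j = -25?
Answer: sqrt(7375749)/5 ≈ 543.17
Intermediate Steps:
j = -27 (j = -2 - 25 = -27)
Z(N) = -1/25 (Z(N) = 1/(2 - 27) = 1/(-25) = -1/25)
d = 295005 (d = 1103962 - 808957 = 295005)
n(Y) = 624/25 (n(Y) = 25 - 1/25 = 624/25)
sqrt(d + n(1809)) = sqrt(295005 + 624/25) = sqrt(7375749/25) = sqrt(7375749)/5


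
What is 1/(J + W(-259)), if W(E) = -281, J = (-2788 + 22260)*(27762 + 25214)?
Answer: 1/1031548391 ≈ 9.6942e-10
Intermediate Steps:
J = 1031548672 (J = 19472*52976 = 1031548672)
1/(J + W(-259)) = 1/(1031548672 - 281) = 1/1031548391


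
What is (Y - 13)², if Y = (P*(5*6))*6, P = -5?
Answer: 833569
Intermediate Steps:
Y = -900 (Y = -25*6*6 = -5*30*6 = -150*6 = -900)
(Y - 13)² = (-900 - 13)² = (-913)² = 833569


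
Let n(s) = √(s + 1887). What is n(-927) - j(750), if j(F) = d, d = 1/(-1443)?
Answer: 1/1443 + 8*√15 ≈ 30.985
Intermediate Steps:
d = -1/1443 ≈ -0.00069300
j(F) = -1/1443
n(s) = √(1887 + s)
n(-927) - j(750) = √(1887 - 927) - 1*(-1/1443) = √960 + 1/1443 = 8*√15 + 1/1443 = 1/1443 + 8*√15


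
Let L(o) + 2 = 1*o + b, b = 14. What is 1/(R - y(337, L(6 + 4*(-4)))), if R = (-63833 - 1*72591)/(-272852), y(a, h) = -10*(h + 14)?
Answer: 68213/10948186 ≈ 0.0062305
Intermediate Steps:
L(o) = 12 + o (L(o) = -2 + (1*o + 14) = -2 + (o + 14) = -2 + (14 + o) = 12 + o)
y(a, h) = -140 - 10*h (y(a, h) = -10*(14 + h) = -140 - 10*h)
R = 34106/68213 (R = (-63833 - 72591)*(-1/272852) = -136424*(-1/272852) = 34106/68213 ≈ 0.49999)
1/(R - y(337, L(6 + 4*(-4)))) = 1/(34106/68213 - (-140 - 10*(12 + (6 + 4*(-4))))) = 1/(34106/68213 - (-140 - 10*(12 + (6 - 16)))) = 1/(34106/68213 - (-140 - 10*(12 - 10))) = 1/(34106/68213 - (-140 - 10*2)) = 1/(34106/68213 - (-140 - 20)) = 1/(34106/68213 - 1*(-160)) = 1/(34106/68213 + 160) = 1/(10948186/68213) = 68213/10948186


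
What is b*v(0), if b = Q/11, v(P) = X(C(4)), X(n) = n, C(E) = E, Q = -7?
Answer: -28/11 ≈ -2.5455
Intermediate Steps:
v(P) = 4
b = -7/11 ≈ -0.63636
b*v(0) = -7/11*4 = -28/11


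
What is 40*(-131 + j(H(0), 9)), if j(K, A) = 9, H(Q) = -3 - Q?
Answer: -4880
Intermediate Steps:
40*(-131 + j(H(0), 9)) = 40*(-131 + 9) = 40*(-122) = -4880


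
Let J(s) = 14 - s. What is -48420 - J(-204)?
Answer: -48638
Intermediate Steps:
-48420 - J(-204) = -48420 - (14 - 1*(-204)) = -48420 - (14 + 204) = -48420 - 1*218 = -48420 - 218 = -48638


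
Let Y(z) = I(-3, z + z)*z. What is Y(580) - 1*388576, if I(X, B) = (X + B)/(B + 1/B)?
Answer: -522089824576/1345601 ≈ -3.8800e+5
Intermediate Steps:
I(X, B) = (B + X)/(B + 1/B)
Y(z) = 2*z²*(-3 + 2*z)/(1 + 4*z²) (Y(z) = ((z + z)*((z + z) - 3)/(1 + (z + z)²))*z = ((2*z)*(2*z - 3)/(1 + (2*z)²))*z = ((2*z)*(-3 + 2*z)/(1 + 4*z²))*z = (2*z*(-3 + 2*z)/(1 + 4*z²))*z = 2*z²*(-3 + 2*z)/(1 + 4*z²))
Y(580) - 1*388576 = 580²*(-6 + 4*580)/(1 + 4*580²) - 1*388576 = 336400*(-6 + 2320)/(1 + 4*336400) - 388576 = 336400*2314/(1 + 1345600) - 388576 = 336400*2314/1345601 - 388576 = 336400*(1/1345601)*2314 - 388576 = 778429600/1345601 - 388576 = -522089824576/1345601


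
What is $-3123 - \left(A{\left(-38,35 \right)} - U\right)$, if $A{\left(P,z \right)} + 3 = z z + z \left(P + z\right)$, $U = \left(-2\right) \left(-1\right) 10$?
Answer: $-4220$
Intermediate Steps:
$U = 20$ ($U = 2 \cdot 10 = 20$)
$A{\left(P,z \right)} = -3 + z^{2} + z \left(P + z\right)$ ($A{\left(P,z \right)} = -3 + \left(z z + z \left(P + z\right)\right) = -3 + \left(z^{2} + z \left(P + z\right)\right) = -3 + z^{2} + z \left(P + z\right)$)
$-3123 - \left(A{\left(-38,35 \right)} - U\right) = -3123 - \left(\left(-3 + 2 \cdot 35^{2} - 1330\right) - 20\right) = -3123 - \left(\left(-3 + 2 \cdot 1225 - 1330\right) - 20\right) = -3123 - \left(\left(-3 + 2450 - 1330\right) - 20\right) = -3123 - \left(1117 - 20\right) = -3123 - 1097 = -4220$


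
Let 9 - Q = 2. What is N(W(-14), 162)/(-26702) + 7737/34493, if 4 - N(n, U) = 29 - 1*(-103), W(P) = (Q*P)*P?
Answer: 105504239/460516043 ≈ 0.22910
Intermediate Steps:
Q = 7 (Q = 9 - 1*2 = 9 - 2 = 7)
W(P) = 7*P² (W(P) = (7*P)*P = 7*P²)
N(n, U) = -128 (N(n, U) = 4 - (29 - 1*(-103)) = 4 - (29 + 103) = 4 - 1*132 = 4 - 132 = -128)
N(W(-14), 162)/(-26702) + 7737/34493 = -128/(-26702) + 7737/34493 = -128*(-1/26702) + 7737*(1/34493) = 64/13351 + 7737/34493 = 105504239/460516043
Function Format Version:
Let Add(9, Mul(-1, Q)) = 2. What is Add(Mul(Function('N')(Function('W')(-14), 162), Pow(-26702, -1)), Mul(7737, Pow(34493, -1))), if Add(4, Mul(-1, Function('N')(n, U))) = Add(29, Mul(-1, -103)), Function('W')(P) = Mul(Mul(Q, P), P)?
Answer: Rational(105504239, 460516043) ≈ 0.22910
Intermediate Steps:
Q = 7 (Q = Add(9, Mul(-1, 2)) = Add(9, -2) = 7)
Function('W')(P) = Mul(7, Pow(P, 2)) (Function('W')(P) = Mul(Mul(7, P), P) = Mul(7, Pow(P, 2)))
Function('N')(n, U) = -128 (Function('N')(n, U) = Add(4, Mul(-1, Add(29, Mul(-1, -103)))) = Add(4, Mul(-1, Add(29, 103))) = Add(4, Mul(-1, 132)) = Add(4, -132) = -128)
Add(Mul(Function('N')(Function('W')(-14), 162), Pow(-26702, -1)), Mul(7737, Pow(34493, -1))) = Add(Mul(-128, Pow(-26702, -1)), Mul(7737, Pow(34493, -1))) = Add(Mul(-128, Rational(-1, 26702)), Mul(7737, Rational(1, 34493))) = Add(Rational(64, 13351), Rational(7737, 34493)) = Rational(105504239, 460516043)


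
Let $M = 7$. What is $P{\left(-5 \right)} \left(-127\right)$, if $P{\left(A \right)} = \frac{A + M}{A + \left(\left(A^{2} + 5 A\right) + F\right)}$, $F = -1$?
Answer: $\frac{127}{3} \approx 42.333$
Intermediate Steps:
$P{\left(A \right)} = \frac{7 + A}{-1 + A^{2} + 6 A}$ ($P{\left(A \right)} = \frac{A + 7}{A - \left(1 - A^{2} - 5 A\right)} = \frac{7 + A}{A + \left(-1 + A^{2} + 5 A\right)} = \frac{7 + A}{-1 + A^{2} + 6 A}$)
$P{\left(-5 \right)} \left(-127\right) = \frac{7 - 5}{-1 + \left(-5\right)^{2} + 6 \left(-5\right)} \left(-127\right) = \frac{1}{-1 + 25 - 30} \cdot 2 \left(-127\right) = \frac{1}{-6} \cdot 2 \left(-127\right) = \left(- \frac{1}{6}\right) 2 \left(-127\right) = \left(- \frac{1}{3}\right) \left(-127\right) = \frac{127}{3}$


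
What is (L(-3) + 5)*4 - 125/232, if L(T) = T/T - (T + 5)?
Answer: 3587/232 ≈ 15.461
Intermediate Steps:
L(T) = -4 - T (L(T) = 1 - (5 + T) = 1 + (-5 - T) = -4 - T)
(L(-3) + 5)*4 - 125/232 = ((-4 - 1*(-3)) + 5)*4 - 125/232 = ((-4 + 3) + 5)*4 + (1/232)*(-125) = (-1 + 5)*4 - 125/232 = 4*4 - 125/232 = 16 - 125/232 = 3587/232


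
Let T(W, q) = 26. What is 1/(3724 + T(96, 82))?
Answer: 1/3750 ≈ 0.00026667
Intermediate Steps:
1/(3724 + T(96, 82)) = 1/(3724 + 26) = 1/3750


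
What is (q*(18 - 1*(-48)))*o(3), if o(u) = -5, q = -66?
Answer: 21780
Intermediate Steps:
(q*(18 - 1*(-48)))*o(3) = -66*(18 - 1*(-48))*(-5) = -66*(18 + 48)*(-5) = -66*66*(-5) = -4356*(-5) = 21780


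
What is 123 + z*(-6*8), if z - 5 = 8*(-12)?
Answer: 4491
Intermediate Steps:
z = -91 (z = 5 + 8*(-12) = 5 - 96 = -91)
123 + z*(-6*8) = 123 - (-546)*8 = 123 - 91*(-48) = 123 + 4368 = 4491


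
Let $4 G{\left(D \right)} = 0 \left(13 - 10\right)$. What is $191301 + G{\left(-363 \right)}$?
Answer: $191301$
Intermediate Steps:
$G{\left(D \right)} = 0$ ($G{\left(D \right)} = \frac{0 \left(13 - 10\right)}{4} = \frac{0 \cdot 3}{4} = \frac{1}{4} \cdot 0 = 0$)
$191301 + G{\left(-363 \right)} = 191301 + 0 = 191301$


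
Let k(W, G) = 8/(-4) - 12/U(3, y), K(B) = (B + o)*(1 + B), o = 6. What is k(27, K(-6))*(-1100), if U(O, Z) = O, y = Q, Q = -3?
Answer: 6600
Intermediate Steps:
y = -3
K(B) = (1 + B)*(6 + B) (K(B) = (B + 6)*(1 + B) = (6 + B)*(1 + B) = (1 + B)*(6 + B))
k(W, G) = -6 (k(W, G) = 8/(-4) - 12/3 = 8*(-1/4) - 12*1/3 = -2 - 4 = -6)
k(27, K(-6))*(-1100) = -6*(-1100) = 6600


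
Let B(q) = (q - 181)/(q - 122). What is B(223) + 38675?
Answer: 3906217/101 ≈ 38675.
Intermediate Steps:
B(q) = (-181 + q)/(-122 + q)
B(223) + 38675 = (-181 + 223)/(-122 + 223) + 38675 = 42/101 + 38675 = 3906217/101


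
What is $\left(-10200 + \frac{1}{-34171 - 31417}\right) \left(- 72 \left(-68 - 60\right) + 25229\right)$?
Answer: $- \frac{23043622366445}{65588} \approx -3.5134 \cdot 10^{8}$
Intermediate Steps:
$\left(-10200 + \frac{1}{-34171 - 31417}\right) \left(- 72 \left(-68 - 60\right) + 25229\right) = \left(-10200 + \frac{1}{-65588}\right) \left(\left(-72\right) \left(-128\right) + 25229\right) = \left(-10200 - \frac{1}{65588}\right) \left(9216 + 25229\right) = \left(- \frac{668997601}{65588}\right) 34445 = - \frac{23043622366445}{65588}$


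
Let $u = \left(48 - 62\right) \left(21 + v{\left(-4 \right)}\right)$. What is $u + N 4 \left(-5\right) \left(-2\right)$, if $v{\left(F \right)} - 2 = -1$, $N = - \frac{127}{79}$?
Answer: $- \frac{29412}{79} \approx -372.3$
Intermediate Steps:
$N = - \frac{127}{79}$ ($N = \left(-127\right) \frac{1}{79} = - \frac{127}{79} \approx -1.6076$)
$v{\left(F \right)} = 1$ ($v{\left(F \right)} = 2 - 1 = 1$)
$u = -308$ ($u = \left(48 - 62\right) \left(21 + 1\right) = \left(-14\right) 22 = -308$)
$u + N 4 \left(-5\right) \left(-2\right) = -308 - \frac{127 \cdot 4 \left(-5\right) \left(-2\right)}{79} = -308 - \frac{127 \left(\left(-20\right) \left(-2\right)\right)}{79} = -308 - \frac{5080}{79} = - \frac{29412}{79}$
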